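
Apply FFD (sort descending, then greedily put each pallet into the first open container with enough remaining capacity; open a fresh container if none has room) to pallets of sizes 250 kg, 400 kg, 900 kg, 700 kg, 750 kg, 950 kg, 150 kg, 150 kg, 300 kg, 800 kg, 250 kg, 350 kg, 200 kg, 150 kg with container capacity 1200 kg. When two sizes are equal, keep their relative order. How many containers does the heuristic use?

6

Sorted descending: 950, 900, 800, 750, 700, 400, 350, 300, 250, 250, 200, 150, 150, 150.
  950 → container 1 (new)  [load 950/1200]
  900 → container 2 (new)  [load 900/1200]
  800 → container 3 (new)  [load 800/1200]
  750 → container 4 (new)  [load 750/1200]
  700 → container 5 (new)  [load 700/1200]
  400 → container 3  [load 1200/1200]
  350 → container 4  [load 1100/1200]
  300 → container 2  [load 1200/1200]
  250 → container 1  [load 1200/1200]
  250 → container 5  [load 950/1200]
  200 → container 5  [load 1150/1200]
  150 → container 6 (new)  [load 150/1200]
  150 → container 6  [load 300/1200]
  150 → container 6  [load 450/1200]
6 containers opened.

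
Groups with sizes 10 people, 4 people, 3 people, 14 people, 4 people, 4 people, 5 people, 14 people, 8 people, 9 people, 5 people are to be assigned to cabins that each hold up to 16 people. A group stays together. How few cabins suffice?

Total = 14 + 14 + 10 + 9 + 8 + 5 + 5 + 4 + 4 + 4 + 3 = 80 people.
Lower bound: ⌈80/16⌉ = 5 cabins.
A packing using 6 cabins:
  cabin 1: 14 = 14
  cabin 2: 14 = 14
  cabin 3: 10 + 5 = 15
  cabin 4: 9 + 5 = 14
  cabin 5: 8 + 4 + 4 = 16
  cabin 6: 4 + 3 = 7
No arrangement into 5 cabins stays within capacity, so 6 is optimal.

6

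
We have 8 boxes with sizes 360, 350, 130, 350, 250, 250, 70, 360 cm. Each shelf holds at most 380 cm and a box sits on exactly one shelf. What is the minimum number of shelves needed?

6

Total = 360 + 360 + 350 + 350 + 250 + 250 + 130 + 70 = 2120 cm.
Lower bound: ⌈2120/380⌉ = 6 shelves.
A packing using 6 shelves:
  shelf 1: 360 = 360
  shelf 2: 360 = 360
  shelf 3: 350 = 350
  shelf 4: 350 = 350
  shelf 5: 250 + 130 = 380
  shelf 6: 250 + 70 = 320
This matches the lower bound, so 6 is optimal.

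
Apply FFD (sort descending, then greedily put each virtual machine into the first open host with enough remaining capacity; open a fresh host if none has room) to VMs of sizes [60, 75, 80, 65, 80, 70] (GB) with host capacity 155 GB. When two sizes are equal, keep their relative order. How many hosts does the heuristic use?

3

Sorted descending: 80, 80, 75, 70, 65, 60.
  80 → host 1 (new)  [load 80/155]
  80 → host 2 (new)  [load 80/155]
  75 → host 1  [load 155/155]
  70 → host 2  [load 150/155]
  65 → host 3 (new)  [load 65/155]
  60 → host 3  [load 125/155]
3 hosts opened.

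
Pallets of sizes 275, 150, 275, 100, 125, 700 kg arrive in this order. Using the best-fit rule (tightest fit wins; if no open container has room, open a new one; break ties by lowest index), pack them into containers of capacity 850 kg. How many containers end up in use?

  275 → container 1 (new)  [load 275/850]
  150 → container 1  [load 425/850]
  275 → container 1  [load 700/850]
  100 → container 1  [load 800/850]
  125 → container 2 (new)  [load 125/850]
  700 → container 2  [load 825/850]
2 containers opened.

2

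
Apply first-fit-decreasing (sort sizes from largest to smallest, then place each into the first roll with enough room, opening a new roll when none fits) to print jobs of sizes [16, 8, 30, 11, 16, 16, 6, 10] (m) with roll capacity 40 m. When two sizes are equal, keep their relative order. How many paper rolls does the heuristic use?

3

Sorted descending: 30, 16, 16, 16, 11, 10, 8, 6.
  30 → roll 1 (new)  [load 30/40]
  16 → roll 2 (new)  [load 16/40]
  16 → roll 2  [load 32/40]
  16 → roll 3 (new)  [load 16/40]
  11 → roll 3  [load 27/40]
  10 → roll 1  [load 40/40]
  8 → roll 2  [load 40/40]
  6 → roll 3  [load 33/40]
3 paper rolls opened.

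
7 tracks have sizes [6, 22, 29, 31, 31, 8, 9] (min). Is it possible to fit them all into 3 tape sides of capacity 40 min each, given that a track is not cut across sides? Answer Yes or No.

No

Total = 136 min; ⌈136/40⌉ = 4.
At least 4 tape sides are required, but only 3 are allowed.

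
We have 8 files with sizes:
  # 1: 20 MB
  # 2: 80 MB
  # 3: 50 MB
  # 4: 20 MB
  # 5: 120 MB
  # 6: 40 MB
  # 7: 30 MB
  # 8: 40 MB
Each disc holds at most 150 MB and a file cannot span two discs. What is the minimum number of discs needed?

3

Total = 120 + 80 + 50 + 40 + 40 + 30 + 20 + 20 = 400 MB.
Lower bound: ⌈400/150⌉ = 3 discs.
A packing using 3 discs:
  disc 1: 120 + 30 = 150
  disc 2: 80 + 50 + 20 = 150
  disc 3: 40 + 40 + 20 = 100
This matches the lower bound, so 3 is optimal.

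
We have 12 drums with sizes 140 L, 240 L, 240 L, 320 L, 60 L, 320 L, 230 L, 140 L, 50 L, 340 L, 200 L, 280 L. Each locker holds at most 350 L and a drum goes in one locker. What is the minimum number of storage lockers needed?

9

Total = 340 + 320 + 320 + 280 + 240 + 240 + 230 + 200 + 140 + 140 + 60 + 50 = 2560 L.
Lower bound: ⌈2560/350⌉ = 8 storage lockers.
A packing using 9 storage lockers:
  locker 1: 340 = 340
  locker 2: 320 = 320
  locker 3: 320 = 320
  locker 4: 280 + 60 = 340
  locker 5: 240 + 50 = 290
  locker 6: 240 = 240
  locker 7: 230 = 230
  locker 8: 200 + 140 = 340
  locker 9: 140 = 140
No arrangement into 8 storage lockers stays within capacity, so 9 is optimal.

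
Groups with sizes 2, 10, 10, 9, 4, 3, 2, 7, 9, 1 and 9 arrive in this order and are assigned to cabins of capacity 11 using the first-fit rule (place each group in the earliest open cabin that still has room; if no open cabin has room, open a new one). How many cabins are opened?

  2 → cabin 1 (new)  [load 2/11]
  10 → cabin 2 (new)  [load 10/11]
  10 → cabin 3 (new)  [load 10/11]
  9 → cabin 1  [load 11/11]
  4 → cabin 4 (new)  [load 4/11]
  3 → cabin 4  [load 7/11]
  2 → cabin 4  [load 9/11]
  7 → cabin 5 (new)  [load 7/11]
  9 → cabin 6 (new)  [load 9/11]
  1 → cabin 2  [load 11/11]
  9 → cabin 7 (new)  [load 9/11]
7 cabins opened.

7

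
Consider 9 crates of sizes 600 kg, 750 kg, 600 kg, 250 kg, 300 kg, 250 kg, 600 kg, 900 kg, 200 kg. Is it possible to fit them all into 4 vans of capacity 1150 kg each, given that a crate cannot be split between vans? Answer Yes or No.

No

Total = 4450 kg; ⌈4450/1150⌉ = 4.
5 crates each exceed half the capacity and cannot share a van, forcing at least 5 vans.
At least 5 vans are required, but only 4 are allowed.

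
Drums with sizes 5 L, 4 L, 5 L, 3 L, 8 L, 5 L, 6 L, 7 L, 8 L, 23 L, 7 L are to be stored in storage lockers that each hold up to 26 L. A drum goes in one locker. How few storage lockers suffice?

Total = 23 + 8 + 8 + 7 + 7 + 6 + 5 + 5 + 5 + 4 + 3 = 81 L.
Lower bound: ⌈81/26⌉ = 4 storage lockers.
A packing using 4 storage lockers:
  locker 1: 23 + 3 = 26
  locker 2: 8 + 8 + 7 = 23
  locker 3: 7 + 6 + 5 + 5 = 23
  locker 4: 5 + 4 = 9
This matches the lower bound, so 4 is optimal.

4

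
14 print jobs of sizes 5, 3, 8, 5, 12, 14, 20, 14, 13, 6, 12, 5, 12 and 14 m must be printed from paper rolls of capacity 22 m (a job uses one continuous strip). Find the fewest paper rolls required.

8

Total = 20 + 14 + 14 + 14 + 13 + 12 + 12 + 12 + 8 + 6 + 5 + 5 + 5 + 3 = 143 m.
Lower bound: ⌈143/22⌉ = 7 paper rolls.
Also, 8 print jobs each exceed 11 m, and no two of those can share a roll, so at least 8 paper rolls are needed.
A packing using 8 paper rolls:
  roll 1: 20 = 20
  roll 2: 14 + 8 = 22
  roll 3: 14 + 6 = 20
  roll 4: 14 + 5 + 3 = 22
  roll 5: 13 + 5 = 18
  roll 6: 12 + 5 = 17
  roll 7: 12 = 12
  roll 8: 12 = 12
This matches the lower bound, so 8 is optimal.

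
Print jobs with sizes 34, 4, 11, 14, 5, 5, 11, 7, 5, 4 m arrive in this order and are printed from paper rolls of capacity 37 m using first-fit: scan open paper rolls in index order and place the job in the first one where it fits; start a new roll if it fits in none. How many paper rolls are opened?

3

  34 → roll 1 (new)  [load 34/37]
  4 → roll 2 (new)  [load 4/37]
  11 → roll 2  [load 15/37]
  14 → roll 2  [load 29/37]
  5 → roll 2  [load 34/37]
  5 → roll 3 (new)  [load 5/37]
  11 → roll 3  [load 16/37]
  7 → roll 3  [load 23/37]
  5 → roll 3  [load 28/37]
  4 → roll 3  [load 32/37]
3 paper rolls opened.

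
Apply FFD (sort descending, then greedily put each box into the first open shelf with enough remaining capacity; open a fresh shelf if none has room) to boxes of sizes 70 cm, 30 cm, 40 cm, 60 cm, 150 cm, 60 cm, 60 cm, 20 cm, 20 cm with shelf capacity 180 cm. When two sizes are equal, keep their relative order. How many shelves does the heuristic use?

3

Sorted descending: 150, 70, 60, 60, 60, 40, 30, 20, 20.
  150 → shelf 1 (new)  [load 150/180]
  70 → shelf 2 (new)  [load 70/180]
  60 → shelf 2  [load 130/180]
  60 → shelf 3 (new)  [load 60/180]
  60 → shelf 3  [load 120/180]
  40 → shelf 2  [load 170/180]
  30 → shelf 1  [load 180/180]
  20 → shelf 3  [load 140/180]
  20 → shelf 3  [load 160/180]
3 shelves opened.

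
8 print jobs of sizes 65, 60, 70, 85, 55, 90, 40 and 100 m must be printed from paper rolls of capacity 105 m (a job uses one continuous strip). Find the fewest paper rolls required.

7

Total = 100 + 90 + 85 + 70 + 65 + 60 + 55 + 40 = 565 m.
Lower bound: ⌈565/105⌉ = 6 paper rolls.
Also, 7 print jobs each exceed 105/2 m, and no two of those can share a roll, so at least 7 paper rolls are needed.
A packing using 7 paper rolls:
  roll 1: 100 = 100
  roll 2: 90 = 90
  roll 3: 85 = 85
  roll 4: 70 = 70
  roll 5: 65 + 40 = 105
  roll 6: 60 = 60
  roll 7: 55 = 55
This matches the lower bound, so 7 is optimal.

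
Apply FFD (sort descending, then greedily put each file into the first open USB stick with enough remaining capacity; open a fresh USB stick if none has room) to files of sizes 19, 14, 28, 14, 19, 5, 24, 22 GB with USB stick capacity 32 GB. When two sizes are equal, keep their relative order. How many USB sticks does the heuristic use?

Sorted descending: 28, 24, 22, 19, 19, 14, 14, 5.
  28 → USB stick 1 (new)  [load 28/32]
  24 → USB stick 2 (new)  [load 24/32]
  22 → USB stick 3 (new)  [load 22/32]
  19 → USB stick 4 (new)  [load 19/32]
  19 → USB stick 5 (new)  [load 19/32]
  14 → USB stick 6 (new)  [load 14/32]
  14 → USB stick 6  [load 28/32]
  5 → USB stick 2  [load 29/32]
6 USB sticks opened.

6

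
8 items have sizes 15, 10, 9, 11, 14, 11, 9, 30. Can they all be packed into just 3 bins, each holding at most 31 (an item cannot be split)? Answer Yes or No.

Total = 109; ⌈109/31⌉ = 4.
At least 4 bins are required, but only 3 are allowed.

No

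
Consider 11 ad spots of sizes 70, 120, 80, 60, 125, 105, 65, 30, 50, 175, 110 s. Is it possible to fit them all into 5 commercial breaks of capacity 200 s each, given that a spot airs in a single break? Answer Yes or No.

No

Total = 990 s; ⌈990/200⌉ = 5.
The bound of 5 does not rule out 5, but exhaustive search shows no assignment into 5 commercial breaks of capacity 200 s exists — the minimum is 6.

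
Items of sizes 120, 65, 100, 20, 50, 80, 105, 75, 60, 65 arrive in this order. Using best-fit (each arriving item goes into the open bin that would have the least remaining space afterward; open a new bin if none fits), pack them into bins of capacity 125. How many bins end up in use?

  120 → bin 1 (new)  [load 120/125]
  65 → bin 2 (new)  [load 65/125]
  100 → bin 3 (new)  [load 100/125]
  20 → bin 3  [load 120/125]
  50 → bin 2  [load 115/125]
  80 → bin 4 (new)  [load 80/125]
  105 → bin 5 (new)  [load 105/125]
  75 → bin 6 (new)  [load 75/125]
  60 → bin 7 (new)  [load 60/125]
  65 → bin 7  [load 125/125]
7 bins opened.

7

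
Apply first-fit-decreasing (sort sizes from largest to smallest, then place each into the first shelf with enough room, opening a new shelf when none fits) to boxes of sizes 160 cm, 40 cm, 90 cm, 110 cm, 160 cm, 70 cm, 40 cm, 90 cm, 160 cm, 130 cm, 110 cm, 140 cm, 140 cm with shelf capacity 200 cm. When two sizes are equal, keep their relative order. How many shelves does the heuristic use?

8

Sorted descending: 160, 160, 160, 140, 140, 130, 110, 110, 90, 90, 70, 40, 40.
  160 → shelf 1 (new)  [load 160/200]
  160 → shelf 2 (new)  [load 160/200]
  160 → shelf 3 (new)  [load 160/200]
  140 → shelf 4 (new)  [load 140/200]
  140 → shelf 5 (new)  [load 140/200]
  130 → shelf 6 (new)  [load 130/200]
  110 → shelf 7 (new)  [load 110/200]
  110 → shelf 8 (new)  [load 110/200]
  90 → shelf 7  [load 200/200]
  90 → shelf 8  [load 200/200]
  70 → shelf 6  [load 200/200]
  40 → shelf 1  [load 200/200]
  40 → shelf 2  [load 200/200]
8 shelves opened.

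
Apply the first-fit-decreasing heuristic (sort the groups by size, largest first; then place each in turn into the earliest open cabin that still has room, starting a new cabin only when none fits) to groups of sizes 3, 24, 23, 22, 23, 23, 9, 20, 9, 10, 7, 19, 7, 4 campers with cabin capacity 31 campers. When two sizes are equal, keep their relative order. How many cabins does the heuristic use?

Sorted descending: 24, 23, 23, 23, 22, 20, 19, 10, 9, 9, 7, 7, 4, 3.
  24 → cabin 1 (new)  [load 24/31]
  23 → cabin 2 (new)  [load 23/31]
  23 → cabin 3 (new)  [load 23/31]
  23 → cabin 4 (new)  [load 23/31]
  22 → cabin 5 (new)  [load 22/31]
  20 → cabin 6 (new)  [load 20/31]
  19 → cabin 7 (new)  [load 19/31]
  10 → cabin 6  [load 30/31]
  9 → cabin 5  [load 31/31]
  9 → cabin 7  [load 28/31]
  7 → cabin 1  [load 31/31]
  7 → cabin 2  [load 30/31]
  4 → cabin 3  [load 27/31]
  3 → cabin 3  [load 30/31]
7 cabins opened.

7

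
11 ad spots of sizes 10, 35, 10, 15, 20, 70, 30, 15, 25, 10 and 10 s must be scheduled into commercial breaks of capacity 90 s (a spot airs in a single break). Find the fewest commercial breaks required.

Total = 70 + 35 + 30 + 25 + 20 + 15 + 15 + 10 + 10 + 10 + 10 = 250 s.
Lower bound: ⌈250/90⌉ = 3 commercial breaks.
A packing using 3 commercial breaks:
  break 1: 70 + 20 = 90
  break 2: 35 + 30 + 25 = 90
  break 3: 15 + 15 + 10 + 10 + 10 + 10 = 70
This matches the lower bound, so 3 is optimal.

3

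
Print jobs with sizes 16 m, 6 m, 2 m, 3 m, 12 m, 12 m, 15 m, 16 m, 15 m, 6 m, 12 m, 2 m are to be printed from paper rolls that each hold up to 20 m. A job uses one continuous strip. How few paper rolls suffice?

Total = 16 + 16 + 15 + 15 + 12 + 12 + 12 + 6 + 6 + 3 + 2 + 2 = 117 m.
Lower bound: ⌈117/20⌉ = 6 paper rolls.
Also, 7 print jobs each exceed 10 m, and no two of those can share a roll, so at least 7 paper rolls are needed.
A packing using 7 paper rolls:
  roll 1: 16 + 3 = 19
  roll 2: 16 + 2 + 2 = 20
  roll 3: 15 = 15
  roll 4: 15 = 15
  roll 5: 12 + 6 = 18
  roll 6: 12 + 6 = 18
  roll 7: 12 = 12
This matches the lower bound, so 7 is optimal.

7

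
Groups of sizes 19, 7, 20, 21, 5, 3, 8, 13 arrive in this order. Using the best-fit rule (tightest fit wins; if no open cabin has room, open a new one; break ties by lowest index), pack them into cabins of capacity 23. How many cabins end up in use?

  19 → cabin 1 (new)  [load 19/23]
  7 → cabin 2 (new)  [load 7/23]
  20 → cabin 3 (new)  [load 20/23]
  21 → cabin 4 (new)  [load 21/23]
  5 → cabin 2  [load 12/23]
  3 → cabin 3  [load 23/23]
  8 → cabin 2  [load 20/23]
  13 → cabin 5 (new)  [load 13/23]
5 cabins opened.

5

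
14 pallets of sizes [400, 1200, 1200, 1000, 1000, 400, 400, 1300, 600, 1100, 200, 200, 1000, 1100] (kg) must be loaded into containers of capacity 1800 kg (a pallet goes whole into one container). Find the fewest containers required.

Total = 1300 + 1200 + 1200 + 1100 + 1100 + 1000 + 1000 + 1000 + 600 + 400 + 400 + 400 + 200 + 200 = 11100 kg.
Lower bound: ⌈11100/1800⌉ = 7 containers.
Also, 8 pallets each exceed 900 kg, and no two of those can share a container, so at least 8 containers are needed.
A packing using 8 containers:
  container 1: 1300 + 400 = 1700
  container 2: 1200 + 600 = 1800
  container 3: 1200 + 400 + 200 = 1800
  container 4: 1100 + 400 + 200 = 1700
  container 5: 1100 = 1100
  container 6: 1000 = 1000
  container 7: 1000 = 1000
  container 8: 1000 = 1000
This matches the lower bound, so 8 is optimal.

8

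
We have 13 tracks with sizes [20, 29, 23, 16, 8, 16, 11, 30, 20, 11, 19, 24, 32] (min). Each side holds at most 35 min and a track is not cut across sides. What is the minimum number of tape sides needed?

9

Total = 32 + 30 + 29 + 24 + 23 + 20 + 20 + 19 + 16 + 16 + 11 + 11 + 8 = 259 min.
Lower bound: ⌈259/35⌉ = 8 tape sides.
A packing using 9 tape sides:
  side 1: 32 = 32
  side 2: 30 = 30
  side 3: 29 = 29
  side 4: 24 + 11 = 35
  side 5: 23 + 11 = 34
  side 6: 20 + 8 = 28
  side 7: 20 = 20
  side 8: 19 + 16 = 35
  side 9: 16 = 16
No arrangement into 8 tape sides stays within capacity, so 9 is optimal.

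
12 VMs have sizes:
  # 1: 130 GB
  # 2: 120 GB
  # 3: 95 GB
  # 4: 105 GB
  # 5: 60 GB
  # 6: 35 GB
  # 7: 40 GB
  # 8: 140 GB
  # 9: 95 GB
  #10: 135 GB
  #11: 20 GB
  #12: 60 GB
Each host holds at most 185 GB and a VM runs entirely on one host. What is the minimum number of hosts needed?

7

Total = 140 + 135 + 130 + 120 + 105 + 95 + 95 + 60 + 60 + 40 + 35 + 20 = 1035 GB.
Lower bound: ⌈1035/185⌉ = 6 hosts.
Also, 7 VMs each exceed 185/2 GB, and no two of those can share a host, so at least 7 hosts are needed.
A packing using 7 hosts:
  host 1: 140 + 40 = 180
  host 2: 135 + 35 = 170
  host 3: 130 + 20 = 150
  host 4: 120 + 60 = 180
  host 5: 105 + 60 = 165
  host 6: 95 = 95
  host 7: 95 = 95
This matches the lower bound, so 7 is optimal.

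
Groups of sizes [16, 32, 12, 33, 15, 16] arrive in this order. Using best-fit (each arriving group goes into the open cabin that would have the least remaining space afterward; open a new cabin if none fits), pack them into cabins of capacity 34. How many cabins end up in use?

4

  16 → cabin 1 (new)  [load 16/34]
  32 → cabin 2 (new)  [load 32/34]
  12 → cabin 1  [load 28/34]
  33 → cabin 3 (new)  [load 33/34]
  15 → cabin 4 (new)  [load 15/34]
  16 → cabin 4  [load 31/34]
4 cabins opened.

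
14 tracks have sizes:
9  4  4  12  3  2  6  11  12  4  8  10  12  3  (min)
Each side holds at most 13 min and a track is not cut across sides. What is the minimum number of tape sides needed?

8

Total = 12 + 12 + 12 + 11 + 10 + 9 + 8 + 6 + 4 + 4 + 4 + 3 + 3 + 2 = 100 min.
Lower bound: ⌈100/13⌉ = 8 tape sides.
A packing using 8 tape sides:
  side 1: 12 = 12
  side 2: 12 = 12
  side 3: 12 = 12
  side 4: 11 + 2 = 13
  side 5: 10 + 3 = 13
  side 6: 9 + 4 = 13
  side 7: 8 + 4 = 12
  side 8: 6 + 4 + 3 = 13
This matches the lower bound, so 8 is optimal.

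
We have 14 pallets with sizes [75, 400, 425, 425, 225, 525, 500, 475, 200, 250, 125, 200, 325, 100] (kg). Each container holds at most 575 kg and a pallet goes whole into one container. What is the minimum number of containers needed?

9

Total = 525 + 500 + 475 + 425 + 425 + 400 + 325 + 250 + 225 + 200 + 200 + 125 + 100 + 75 = 4250 kg.
Lower bound: ⌈4250/575⌉ = 8 containers.
A packing using 9 containers:
  container 1: 525 = 525
  container 2: 500 + 75 = 575
  container 3: 475 + 100 = 575
  container 4: 425 + 125 = 550
  container 5: 425 = 425
  container 6: 400 = 400
  container 7: 325 + 250 = 575
  container 8: 225 + 200 = 425
  container 9: 200 = 200
No arrangement into 8 containers stays within capacity, so 9 is optimal.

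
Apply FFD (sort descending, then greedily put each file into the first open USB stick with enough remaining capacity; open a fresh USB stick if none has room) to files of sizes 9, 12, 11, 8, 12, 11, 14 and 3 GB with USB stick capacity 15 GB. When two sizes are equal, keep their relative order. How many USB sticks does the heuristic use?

Sorted descending: 14, 12, 12, 11, 11, 9, 8, 3.
  14 → USB stick 1 (new)  [load 14/15]
  12 → USB stick 2 (new)  [load 12/15]
  12 → USB stick 3 (new)  [load 12/15]
  11 → USB stick 4 (new)  [load 11/15]
  11 → USB stick 5 (new)  [load 11/15]
  9 → USB stick 6 (new)  [load 9/15]
  8 → USB stick 7 (new)  [load 8/15]
  3 → USB stick 2  [load 15/15]
7 USB sticks opened.

7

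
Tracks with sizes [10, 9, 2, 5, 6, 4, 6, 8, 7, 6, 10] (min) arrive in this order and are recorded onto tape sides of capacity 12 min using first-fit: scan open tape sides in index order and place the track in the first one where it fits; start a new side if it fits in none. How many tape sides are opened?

8

  10 → side 1 (new)  [load 10/12]
  9 → side 2 (new)  [load 9/12]
  2 → side 1  [load 12/12]
  5 → side 3 (new)  [load 5/12]
  6 → side 3  [load 11/12]
  4 → side 4 (new)  [load 4/12]
  6 → side 4  [load 10/12]
  8 → side 5 (new)  [load 8/12]
  7 → side 6 (new)  [load 7/12]
  6 → side 7 (new)  [load 6/12]
  10 → side 8 (new)  [load 10/12]
8 tape sides opened.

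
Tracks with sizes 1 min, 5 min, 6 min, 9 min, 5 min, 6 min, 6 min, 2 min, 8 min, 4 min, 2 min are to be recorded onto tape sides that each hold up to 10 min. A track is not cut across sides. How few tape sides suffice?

Total = 9 + 8 + 6 + 6 + 6 + 5 + 5 + 4 + 2 + 2 + 1 = 54 min.
Lower bound: ⌈54/10⌉ = 6 tape sides.
A packing using 6 tape sides:
  side 1: 9 + 1 = 10
  side 2: 8 + 2 = 10
  side 3: 6 + 4 = 10
  side 4: 6 + 2 = 8
  side 5: 6 = 6
  side 6: 5 + 5 = 10
This matches the lower bound, so 6 is optimal.

6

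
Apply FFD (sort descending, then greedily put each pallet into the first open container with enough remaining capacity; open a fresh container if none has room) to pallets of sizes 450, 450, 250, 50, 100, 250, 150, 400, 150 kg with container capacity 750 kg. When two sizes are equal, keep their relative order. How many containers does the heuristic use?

4

Sorted descending: 450, 450, 400, 250, 250, 150, 150, 100, 50.
  450 → container 1 (new)  [load 450/750]
  450 → container 2 (new)  [load 450/750]
  400 → container 3 (new)  [load 400/750]
  250 → container 1  [load 700/750]
  250 → container 2  [load 700/750]
  150 → container 3  [load 550/750]
  150 → container 3  [load 700/750]
  100 → container 4 (new)  [load 100/750]
  50 → container 1  [load 750/750]
4 containers opened.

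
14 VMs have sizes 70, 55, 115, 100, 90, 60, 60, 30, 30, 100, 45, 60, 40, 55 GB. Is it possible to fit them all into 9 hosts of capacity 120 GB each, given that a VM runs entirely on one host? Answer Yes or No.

Yes

A valid assignment using 9 hosts:
  host 1: 115 = 115
  host 2: 100 = 100
  host 3: 100 = 100
  host 4: 90 + 30 = 120
  host 5: 70 + 45 = 115
  host 6: 60 + 60 = 120
  host 7: 60 + 55 = 115
  host 8: 55 + 40 = 95
  host 9: 30 = 30
Every load is within 120 GB, so 9 hosts suffice.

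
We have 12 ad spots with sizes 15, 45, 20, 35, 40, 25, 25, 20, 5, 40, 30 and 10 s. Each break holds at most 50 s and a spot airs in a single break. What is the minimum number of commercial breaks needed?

7

Total = 45 + 40 + 40 + 35 + 30 + 25 + 25 + 20 + 20 + 15 + 10 + 5 = 310 s.
Lower bound: ⌈310/50⌉ = 7 commercial breaks.
A packing using 7 commercial breaks:
  break 1: 45 + 5 = 50
  break 2: 40 + 10 = 50
  break 3: 40 = 40
  break 4: 35 + 15 = 50
  break 5: 30 + 20 = 50
  break 6: 25 + 25 = 50
  break 7: 20 = 20
This matches the lower bound, so 7 is optimal.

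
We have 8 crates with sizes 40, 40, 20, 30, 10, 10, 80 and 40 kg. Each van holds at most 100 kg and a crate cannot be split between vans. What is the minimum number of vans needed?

3

Total = 80 + 40 + 40 + 40 + 30 + 20 + 10 + 10 = 270 kg.
Lower bound: ⌈270/100⌉ = 3 vans.
A packing using 3 vans:
  van 1: 80 + 20 = 100
  van 2: 40 + 40 + 10 + 10 = 100
  van 3: 40 + 30 = 70
This matches the lower bound, so 3 is optimal.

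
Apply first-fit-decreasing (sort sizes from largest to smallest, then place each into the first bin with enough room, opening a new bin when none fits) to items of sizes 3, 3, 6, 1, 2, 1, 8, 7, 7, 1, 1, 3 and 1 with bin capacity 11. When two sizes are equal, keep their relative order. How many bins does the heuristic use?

Sorted descending: 8, 7, 7, 6, 3, 3, 3, 2, 1, 1, 1, 1, 1.
  8 → bin 1 (new)  [load 8/11]
  7 → bin 2 (new)  [load 7/11]
  7 → bin 3 (new)  [load 7/11]
  6 → bin 4 (new)  [load 6/11]
  3 → bin 1  [load 11/11]
  3 → bin 2  [load 10/11]
  3 → bin 3  [load 10/11]
  2 → bin 4  [load 8/11]
  1 → bin 2  [load 11/11]
  1 → bin 3  [load 11/11]
  1 → bin 4  [load 9/11]
  1 → bin 4  [load 10/11]
  1 → bin 4  [load 11/11]
4 bins opened.

4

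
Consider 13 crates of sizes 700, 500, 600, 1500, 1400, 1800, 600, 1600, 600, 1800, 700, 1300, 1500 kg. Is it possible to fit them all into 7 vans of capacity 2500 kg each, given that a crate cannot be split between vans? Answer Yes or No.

Yes

A valid assignment using 7 vans:
  van 1: 1800 + 700 = 2500
  van 2: 1800 + 700 = 2500
  van 3: 1600 + 600 = 2200
  van 4: 1500 + 600 = 2100
  van 5: 1500 + 600 = 2100
  van 6: 1400 + 500 = 1900
  van 7: 1300 = 1300
Every load is within 2500 kg, so 7 vans suffice.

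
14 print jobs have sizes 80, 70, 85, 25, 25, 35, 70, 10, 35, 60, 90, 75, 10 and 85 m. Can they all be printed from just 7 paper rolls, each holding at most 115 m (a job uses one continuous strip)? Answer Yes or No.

No

Total = 755 m; ⌈755/115⌉ = 7.
8 print jobs each exceed half the capacity and cannot share a roll, forcing at least 8 paper rolls.
At least 8 paper rolls are required, but only 7 are allowed.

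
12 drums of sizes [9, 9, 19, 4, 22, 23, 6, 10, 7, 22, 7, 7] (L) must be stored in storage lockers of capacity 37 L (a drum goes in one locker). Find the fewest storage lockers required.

Total = 23 + 22 + 22 + 19 + 10 + 9 + 9 + 7 + 7 + 7 + 6 + 4 = 145 L.
Lower bound: ⌈145/37⌉ = 4 storage lockers.
A packing using 4 storage lockers:
  locker 1: 23 + 10 + 4 = 37
  locker 2: 22 + 9 + 6 = 37
  locker 3: 22 + 7 + 7 = 36
  locker 4: 19 + 9 + 7 = 35
This matches the lower bound, so 4 is optimal.

4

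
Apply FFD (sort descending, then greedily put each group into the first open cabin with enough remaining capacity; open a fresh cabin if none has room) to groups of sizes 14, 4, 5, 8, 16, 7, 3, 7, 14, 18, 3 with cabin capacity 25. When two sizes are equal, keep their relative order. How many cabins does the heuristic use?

4

Sorted descending: 18, 16, 14, 14, 8, 7, 7, 5, 4, 3, 3.
  18 → cabin 1 (new)  [load 18/25]
  16 → cabin 2 (new)  [load 16/25]
  14 → cabin 3 (new)  [load 14/25]
  14 → cabin 4 (new)  [load 14/25]
  8 → cabin 2  [load 24/25]
  7 → cabin 1  [load 25/25]
  7 → cabin 3  [load 21/25]
  5 → cabin 4  [load 19/25]
  4 → cabin 3  [load 25/25]
  3 → cabin 4  [load 22/25]
  3 → cabin 4  [load 25/25]
4 cabins opened.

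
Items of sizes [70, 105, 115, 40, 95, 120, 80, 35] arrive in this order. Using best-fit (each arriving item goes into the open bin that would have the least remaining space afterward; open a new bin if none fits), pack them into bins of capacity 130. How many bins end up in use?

6

  70 → bin 1 (new)  [load 70/130]
  105 → bin 2 (new)  [load 105/130]
  115 → bin 3 (new)  [load 115/130]
  40 → bin 1  [load 110/130]
  95 → bin 4 (new)  [load 95/130]
  120 → bin 5 (new)  [load 120/130]
  80 → bin 6 (new)  [load 80/130]
  35 → bin 4  [load 130/130]
6 bins opened.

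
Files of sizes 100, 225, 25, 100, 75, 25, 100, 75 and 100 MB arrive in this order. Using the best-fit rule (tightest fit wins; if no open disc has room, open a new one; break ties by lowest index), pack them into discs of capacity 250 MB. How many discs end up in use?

  100 → disc 1 (new)  [load 100/250]
  225 → disc 2 (new)  [load 225/250]
  25 → disc 2  [load 250/250]
  100 → disc 1  [load 200/250]
  75 → disc 3 (new)  [load 75/250]
  25 → disc 1  [load 225/250]
  100 → disc 3  [load 175/250]
  75 → disc 3  [load 250/250]
  100 → disc 4 (new)  [load 100/250]
4 discs opened.

4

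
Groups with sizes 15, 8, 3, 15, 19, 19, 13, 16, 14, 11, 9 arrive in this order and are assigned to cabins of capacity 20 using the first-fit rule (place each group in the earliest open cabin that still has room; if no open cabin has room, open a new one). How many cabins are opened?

  15 → cabin 1 (new)  [load 15/20]
  8 → cabin 2 (new)  [load 8/20]
  3 → cabin 1  [load 18/20]
  15 → cabin 3 (new)  [load 15/20]
  19 → cabin 4 (new)  [load 19/20]
  19 → cabin 5 (new)  [load 19/20]
  13 → cabin 6 (new)  [load 13/20]
  16 → cabin 7 (new)  [load 16/20]
  14 → cabin 8 (new)  [load 14/20]
  11 → cabin 2  [load 19/20]
  9 → cabin 9 (new)  [load 9/20]
9 cabins opened.

9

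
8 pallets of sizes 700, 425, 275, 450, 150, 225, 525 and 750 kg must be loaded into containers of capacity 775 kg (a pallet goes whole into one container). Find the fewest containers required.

5

Total = 750 + 700 + 525 + 450 + 425 + 275 + 225 + 150 = 3500 kg.
Lower bound: ⌈3500/775⌉ = 5 containers.
A packing using 5 containers:
  container 1: 750 = 750
  container 2: 700 = 700
  container 3: 525 + 225 = 750
  container 4: 450 + 275 = 725
  container 5: 425 + 150 = 575
This matches the lower bound, so 5 is optimal.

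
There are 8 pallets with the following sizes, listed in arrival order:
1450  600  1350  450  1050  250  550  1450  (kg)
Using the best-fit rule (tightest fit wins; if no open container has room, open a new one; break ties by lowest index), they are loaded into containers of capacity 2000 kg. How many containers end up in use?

4

  1450 → container 1 (new)  [load 1450/2000]
  600 → container 2 (new)  [load 600/2000]
  1350 → container 2  [load 1950/2000]
  450 → container 1  [load 1900/2000]
  1050 → container 3 (new)  [load 1050/2000]
  250 → container 3  [load 1300/2000]
  550 → container 3  [load 1850/2000]
  1450 → container 4 (new)  [load 1450/2000]
4 containers opened.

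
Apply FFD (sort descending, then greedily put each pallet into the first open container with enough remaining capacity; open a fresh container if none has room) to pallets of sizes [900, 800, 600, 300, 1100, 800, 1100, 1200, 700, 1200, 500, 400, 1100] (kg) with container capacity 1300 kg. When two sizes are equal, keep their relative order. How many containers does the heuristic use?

9

Sorted descending: 1200, 1200, 1100, 1100, 1100, 900, 800, 800, 700, 600, 500, 400, 300.
  1200 → container 1 (new)  [load 1200/1300]
  1200 → container 2 (new)  [load 1200/1300]
  1100 → container 3 (new)  [load 1100/1300]
  1100 → container 4 (new)  [load 1100/1300]
  1100 → container 5 (new)  [load 1100/1300]
  900 → container 6 (new)  [load 900/1300]
  800 → container 7 (new)  [load 800/1300]
  800 → container 8 (new)  [load 800/1300]
  700 → container 9 (new)  [load 700/1300]
  600 → container 9  [load 1300/1300]
  500 → container 7  [load 1300/1300]
  400 → container 6  [load 1300/1300]
  300 → container 8  [load 1100/1300]
9 containers opened.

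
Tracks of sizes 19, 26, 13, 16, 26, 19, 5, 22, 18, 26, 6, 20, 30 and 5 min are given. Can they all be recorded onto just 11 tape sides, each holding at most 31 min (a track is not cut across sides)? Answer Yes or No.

Yes

A valid assignment using 10 tape sides:
  side 1: 30 = 30
  side 2: 26 + 5 = 31
  side 3: 26 + 5 = 31
  side 4: 26 = 26
  side 5: 22 + 6 = 28
  side 6: 20 = 20
  side 7: 19 = 19
  side 8: 19 = 19
  side 9: 18 + 13 = 31
  side 10: 16 = 16
That uses only 10 ≤ 11, so 11 tape sides are enough.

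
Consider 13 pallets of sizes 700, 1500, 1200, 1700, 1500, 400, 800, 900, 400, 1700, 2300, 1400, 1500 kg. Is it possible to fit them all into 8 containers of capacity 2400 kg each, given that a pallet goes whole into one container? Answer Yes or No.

Yes

A valid assignment using 8 containers:
  container 1: 2300 = 2300
  container 2: 1700 + 700 = 2400
  container 3: 1700 + 400 = 2100
  container 4: 1500 + 900 = 2400
  container 5: 1500 + 800 = 2300
  container 6: 1500 + 400 = 1900
  container 7: 1400 = 1400
  container 8: 1200 = 1200
Every load is within 2400 kg, so 8 containers suffice.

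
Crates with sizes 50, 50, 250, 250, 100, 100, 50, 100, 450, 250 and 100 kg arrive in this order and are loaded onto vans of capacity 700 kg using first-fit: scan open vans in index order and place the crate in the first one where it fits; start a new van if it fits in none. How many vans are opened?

  50 → van 1 (new)  [load 50/700]
  50 → van 1  [load 100/700]
  250 → van 1  [load 350/700]
  250 → van 1  [load 600/700]
  100 → van 1  [load 700/700]
  100 → van 2 (new)  [load 100/700]
  50 → van 2  [load 150/700]
  100 → van 2  [load 250/700]
  450 → van 2  [load 700/700]
  250 → van 3 (new)  [load 250/700]
  100 → van 3  [load 350/700]
3 vans opened.

3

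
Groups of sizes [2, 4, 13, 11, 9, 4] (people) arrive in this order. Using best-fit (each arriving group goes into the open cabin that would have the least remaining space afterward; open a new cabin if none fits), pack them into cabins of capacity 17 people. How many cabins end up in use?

  2 → cabin 1 (new)  [load 2/17]
  4 → cabin 1  [load 6/17]
  13 → cabin 2 (new)  [load 13/17]
  11 → cabin 1  [load 17/17]
  9 → cabin 3 (new)  [load 9/17]
  4 → cabin 2  [load 17/17]
3 cabins opened.

3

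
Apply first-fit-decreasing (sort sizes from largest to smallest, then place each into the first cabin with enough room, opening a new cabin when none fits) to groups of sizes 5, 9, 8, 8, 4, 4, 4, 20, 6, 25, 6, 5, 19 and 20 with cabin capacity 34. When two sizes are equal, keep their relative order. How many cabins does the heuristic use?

5

Sorted descending: 25, 20, 20, 19, 9, 8, 8, 6, 6, 5, 5, 4, 4, 4.
  25 → cabin 1 (new)  [load 25/34]
  20 → cabin 2 (new)  [load 20/34]
  20 → cabin 3 (new)  [load 20/34]
  19 → cabin 4 (new)  [load 19/34]
  9 → cabin 1  [load 34/34]
  8 → cabin 2  [load 28/34]
  8 → cabin 3  [load 28/34]
  6 → cabin 2  [load 34/34]
  6 → cabin 3  [load 34/34]
  5 → cabin 4  [load 24/34]
  5 → cabin 4  [load 29/34]
  4 → cabin 4  [load 33/34]
  4 → cabin 5 (new)  [load 4/34]
  4 → cabin 5  [load 8/34]
5 cabins opened.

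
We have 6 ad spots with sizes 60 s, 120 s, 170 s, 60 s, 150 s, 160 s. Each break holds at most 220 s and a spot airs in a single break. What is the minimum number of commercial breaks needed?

Total = 170 + 160 + 150 + 120 + 60 + 60 = 720 s.
Lower bound: ⌈720/220⌉ = 4 commercial breaks.
A packing using 4 commercial breaks:
  break 1: 170 = 170
  break 2: 160 + 60 = 220
  break 3: 150 + 60 = 210
  break 4: 120 = 120
This matches the lower bound, so 4 is optimal.

4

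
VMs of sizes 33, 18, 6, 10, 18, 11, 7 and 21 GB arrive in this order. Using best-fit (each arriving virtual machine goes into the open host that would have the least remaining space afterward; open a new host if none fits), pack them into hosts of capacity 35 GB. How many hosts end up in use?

4

  33 → host 1 (new)  [load 33/35]
  18 → host 2 (new)  [load 18/35]
  6 → host 2  [load 24/35]
  10 → host 2  [load 34/35]
  18 → host 3 (new)  [load 18/35]
  11 → host 3  [load 29/35]
  7 → host 4 (new)  [load 7/35]
  21 → host 4  [load 28/35]
4 hosts opened.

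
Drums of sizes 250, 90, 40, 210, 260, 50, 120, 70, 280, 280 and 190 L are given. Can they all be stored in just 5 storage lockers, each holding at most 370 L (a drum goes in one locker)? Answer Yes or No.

Total = 1840 L; ⌈1840/370⌉ = 5.
6 drums each exceed half the capacity and cannot share a locker, forcing at least 6 storage lockers.
At least 6 storage lockers are required, but only 5 are allowed.

No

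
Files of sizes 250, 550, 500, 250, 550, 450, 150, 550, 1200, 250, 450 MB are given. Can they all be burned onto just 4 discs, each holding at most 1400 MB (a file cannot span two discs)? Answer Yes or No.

A valid assignment using 4 discs:
  disc 1: 1200 + 150 = 1350
  disc 2: 550 + 550 + 250 = 1350
  disc 3: 550 + 500 + 250 = 1300
  disc 4: 450 + 450 + 250 = 1150
Every load is within 1400 MB, so 4 discs suffice.

Yes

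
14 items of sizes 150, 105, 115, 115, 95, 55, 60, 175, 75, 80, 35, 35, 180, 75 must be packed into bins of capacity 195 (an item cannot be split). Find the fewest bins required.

Total = 180 + 175 + 150 + 115 + 115 + 105 + 95 + 80 + 75 + 75 + 60 + 55 + 35 + 35 = 1350.
Lower bound: ⌈1350/195⌉ = 7 bins.
A packing using 8 bins:
  bin 1: 180 = 180
  bin 2: 175 = 175
  bin 3: 150 + 35 = 185
  bin 4: 115 + 80 = 195
  bin 5: 115 + 75 = 190
  bin 6: 105 + 75 = 180
  bin 7: 95 + 60 + 35 = 190
  bin 8: 55 = 55
No arrangement into 7 bins stays within capacity, so 8 is optimal.

8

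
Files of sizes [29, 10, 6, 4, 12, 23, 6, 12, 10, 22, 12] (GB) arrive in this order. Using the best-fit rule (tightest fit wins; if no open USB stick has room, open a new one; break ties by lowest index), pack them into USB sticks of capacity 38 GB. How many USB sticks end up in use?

5

  29 → USB stick 1 (new)  [load 29/38]
  10 → USB stick 2 (new)  [load 10/38]
  6 → USB stick 1  [load 35/38]
  4 → USB stick 2  [load 14/38]
  12 → USB stick 2  [load 26/38]
  23 → USB stick 3 (new)  [load 23/38]
  6 → USB stick 2  [load 32/38]
  12 → USB stick 3  [load 35/38]
  10 → USB stick 4 (new)  [load 10/38]
  22 → USB stick 4  [load 32/38]
  12 → USB stick 5 (new)  [load 12/38]
5 USB sticks opened.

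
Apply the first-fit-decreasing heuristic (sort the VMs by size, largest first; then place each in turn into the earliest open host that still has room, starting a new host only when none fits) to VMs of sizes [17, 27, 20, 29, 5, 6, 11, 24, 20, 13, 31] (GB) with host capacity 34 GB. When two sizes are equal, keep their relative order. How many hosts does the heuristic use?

Sorted descending: 31, 29, 27, 24, 20, 20, 17, 13, 11, 6, 5.
  31 → host 1 (new)  [load 31/34]
  29 → host 2 (new)  [load 29/34]
  27 → host 3 (new)  [load 27/34]
  24 → host 4 (new)  [load 24/34]
  20 → host 5 (new)  [load 20/34]
  20 → host 6 (new)  [load 20/34]
  17 → host 7 (new)  [load 17/34]
  13 → host 5  [load 33/34]
  11 → host 6  [load 31/34]
  6 → host 3  [load 33/34]
  5 → host 2  [load 34/34]
7 hosts opened.

7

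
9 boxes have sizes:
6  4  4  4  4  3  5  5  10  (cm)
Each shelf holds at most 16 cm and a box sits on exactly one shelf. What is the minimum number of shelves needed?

3

Total = 10 + 6 + 5 + 5 + 4 + 4 + 4 + 4 + 3 = 45 cm.
Lower bound: ⌈45/16⌉ = 3 shelves.
A packing using 3 shelves:
  shelf 1: 10 + 6 = 16
  shelf 2: 5 + 5 + 4 = 14
  shelf 3: 4 + 4 + 4 + 3 = 15
This matches the lower bound, so 3 is optimal.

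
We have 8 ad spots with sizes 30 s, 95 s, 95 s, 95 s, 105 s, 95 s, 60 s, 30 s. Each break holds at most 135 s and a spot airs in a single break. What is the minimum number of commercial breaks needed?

6

Total = 105 + 95 + 95 + 95 + 95 + 60 + 30 + 30 = 605 s.
Lower bound: ⌈605/135⌉ = 5 commercial breaks.
A packing using 6 commercial breaks:
  break 1: 105 + 30 = 135
  break 2: 95 + 30 = 125
  break 3: 95 = 95
  break 4: 95 = 95
  break 5: 95 = 95
  break 6: 60 = 60
No arrangement into 5 commercial breaks stays within capacity, so 6 is optimal.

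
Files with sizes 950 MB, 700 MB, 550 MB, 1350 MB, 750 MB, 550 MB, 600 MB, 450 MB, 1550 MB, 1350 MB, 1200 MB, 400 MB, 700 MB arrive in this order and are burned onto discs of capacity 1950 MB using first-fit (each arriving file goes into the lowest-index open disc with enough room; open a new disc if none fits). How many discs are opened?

  950 → disc 1 (new)  [load 950/1950]
  700 → disc 1  [load 1650/1950]
  550 → disc 2 (new)  [load 550/1950]
  1350 → disc 2  [load 1900/1950]
  750 → disc 3 (new)  [load 750/1950]
  550 → disc 3  [load 1300/1950]
  600 → disc 3  [load 1900/1950]
  450 → disc 4 (new)  [load 450/1950]
  1550 → disc 5 (new)  [load 1550/1950]
  1350 → disc 4  [load 1800/1950]
  1200 → disc 6 (new)  [load 1200/1950]
  400 → disc 5  [load 1950/1950]
  700 → disc 6  [load 1900/1950]
6 discs opened.

6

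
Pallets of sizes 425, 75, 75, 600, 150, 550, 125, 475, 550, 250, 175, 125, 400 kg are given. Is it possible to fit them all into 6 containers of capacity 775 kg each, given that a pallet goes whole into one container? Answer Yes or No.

A valid assignment using 6 containers:
  container 1: 600 + 175 = 775
  container 2: 550 + 150 + 75 = 775
  container 3: 550 + 125 + 75 = 750
  container 4: 475 + 250 = 725
  container 5: 425 + 125 = 550
  container 6: 400 = 400
Every load is within 775 kg, so 6 containers suffice.

Yes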